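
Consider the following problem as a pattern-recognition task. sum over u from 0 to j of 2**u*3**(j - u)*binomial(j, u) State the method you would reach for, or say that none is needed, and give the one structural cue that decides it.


Technique: the binomial theorem — terms weighting binomial(j, u) against matched powers of 2 and 3 reassemble into (2 + 3)^j by the binomial theorem.


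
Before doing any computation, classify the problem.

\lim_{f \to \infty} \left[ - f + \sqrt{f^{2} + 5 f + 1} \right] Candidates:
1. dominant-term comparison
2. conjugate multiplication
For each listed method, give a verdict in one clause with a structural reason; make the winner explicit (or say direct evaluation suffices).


Technique: conjugate multiplication — the ∞ − ∞ radical form is the exact trigger for the conjugate maneuver.
- dominant-term comparison: no ranking of term growth rates resolves the limit here.
- conjugate multiplication — yes, a natural case for it.


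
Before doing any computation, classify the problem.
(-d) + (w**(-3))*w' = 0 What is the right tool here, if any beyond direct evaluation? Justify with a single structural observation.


Technique: separation of variables — solved for the derivative, the right side splits multiplicatively into a function of each variable alone — divide and integrate each side. One could also solve this as an exact equation; with each coefficient in its own variable, separating is the same work with fewer steps.


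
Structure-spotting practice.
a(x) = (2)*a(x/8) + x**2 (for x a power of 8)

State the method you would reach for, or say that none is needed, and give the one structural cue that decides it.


Best approach: the master substitution — divide-the-index recursion (x/8 inside the call) straightens out once the index is rewritten as 8^m.


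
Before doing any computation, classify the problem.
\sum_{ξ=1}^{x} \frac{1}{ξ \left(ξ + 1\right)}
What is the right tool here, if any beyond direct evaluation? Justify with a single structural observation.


Technique: telescoping — \frac{1}{ξ \left(ξ + 1\right)} decomposes into shift-paired simple fractions; the series telescopes to finitely many boundary pieces.


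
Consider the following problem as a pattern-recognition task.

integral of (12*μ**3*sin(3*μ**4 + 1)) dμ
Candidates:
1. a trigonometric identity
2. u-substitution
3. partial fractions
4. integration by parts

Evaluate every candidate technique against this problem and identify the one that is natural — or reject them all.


Diagnosis: u-substitution — everything non-trivial happens through the inner expression 3*μ**4 + 1, and its derivative accounts for the remaining factor up to a constant, so set u = 3*μ**4 + 1.
- a trigonometric identity: no even trigonometric power and no product of distinct frequencies to rewrite.
- u-substitution — applicable, and directly so.
- partial fractions: there is no rational-function structure to decompose.
- integration by parts: the non-polynomial partner is not one of the parts kernels — exp, sine, or cosine with a degree-1 argument, or a logarithm.


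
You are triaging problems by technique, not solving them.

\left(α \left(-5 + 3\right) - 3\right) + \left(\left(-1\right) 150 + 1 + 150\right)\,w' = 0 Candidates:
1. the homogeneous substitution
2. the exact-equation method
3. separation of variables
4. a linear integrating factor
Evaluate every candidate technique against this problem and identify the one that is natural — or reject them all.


Diagnosis: no special technique — solved for the derivative, no w appears — this is antidifferentiation in α wearing ODE clothing.
- the homogeneous substitution: the ratio of the variables does not determine the slope.
- the exact-equation method — with the unknown absent from both coefficients, the cross-partial test holds emptily — nothing for the exact method to work on.
- separation of variables — separation is only trivially available — with the unknown absent from the slope this is a direct integration, not a separation problem.
- a linear integrating factor: the linear template holds only trivially here (the unknown is absent, so the coefficient is zero) — the method is not the natural label.


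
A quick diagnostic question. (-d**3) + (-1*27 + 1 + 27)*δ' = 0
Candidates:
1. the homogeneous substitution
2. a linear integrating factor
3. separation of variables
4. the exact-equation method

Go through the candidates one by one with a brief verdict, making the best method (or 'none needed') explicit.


Best approach: no special technique — solved for the derivative, no δ appears — this is antidifferentiation in d wearing ODE clothing.
- the homogeneous substitution — the ratio substitution does not collapse this equation.
- a linear integrating factor — the linear template holds only trivially here (the unknown is absent, so the coefficient is zero) — the method is not the natural label.
- separation of variables — any separation here is vacuous (nothing depends on the unknown); direct integration is the honest label.
- the exact-equation method: with the unknown absent from both coefficients, the cross-partial test holds emptily — nothing for the exact method to work on.


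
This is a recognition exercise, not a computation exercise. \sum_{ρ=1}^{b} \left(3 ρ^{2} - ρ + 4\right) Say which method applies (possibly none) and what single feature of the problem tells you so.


Technique: no special technique — with only polynomial terms in ρ present, the classical sum-of-powers identities are all you need.


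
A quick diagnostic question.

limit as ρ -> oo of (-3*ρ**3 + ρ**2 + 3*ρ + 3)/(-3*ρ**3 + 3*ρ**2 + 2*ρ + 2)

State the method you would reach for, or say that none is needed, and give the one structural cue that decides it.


Technique: dominant-term comparison — divide by the highest power of ρ present: lower-order terms vanish and the dominant ratio remains. Differentiating the expression as a single quotient would eventually settle it as well; matching dominant growth settles it immediately.


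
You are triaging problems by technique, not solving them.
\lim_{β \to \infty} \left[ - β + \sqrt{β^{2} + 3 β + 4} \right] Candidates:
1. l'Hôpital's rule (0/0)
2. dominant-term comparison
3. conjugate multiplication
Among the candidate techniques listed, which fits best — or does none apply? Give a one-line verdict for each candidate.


Technique: conjugate multiplication — an infinity-minus-infinity difference with a surviving radical — multiply by the conjugate to cancel the divergence.
- l'Hôpital's rule (0/0) — substitution produces ∞ − ∞ rather than a vanishing quotient; the rule needs a 0/0 ratio to act on.
- dominant-term comparison: no dominant power emerges to decide the limit by degree comparison.
- conjugate multiplication: applicable, and directly so.


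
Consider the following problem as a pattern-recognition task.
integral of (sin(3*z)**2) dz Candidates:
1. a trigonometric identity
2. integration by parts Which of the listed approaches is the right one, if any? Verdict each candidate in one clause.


Method: a trigonometric identity — the even trigonometric power sin(3*z)**2 reduces by a double-angle identity before any integration is attempted.
- a trigonometric identity: a fit — the right tool for this form.
- integration by parts — not the fit here: there is no polynomial factor to ladder down — parts can still close the trigonometric product by recursion, though the identity rewrite is the direct route.


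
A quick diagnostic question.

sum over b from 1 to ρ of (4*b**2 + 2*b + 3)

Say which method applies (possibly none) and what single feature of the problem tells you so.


Technique: no special technique — no cancellation, no constant ratio, no binomial weights — just polynomial terms summed directly.


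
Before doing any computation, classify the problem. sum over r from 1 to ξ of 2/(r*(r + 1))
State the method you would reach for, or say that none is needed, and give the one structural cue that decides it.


Method: telescoping — poles of 2/(r*(r + 1)) differ by an integer, the telltale of a telescoping partial-fraction sum.


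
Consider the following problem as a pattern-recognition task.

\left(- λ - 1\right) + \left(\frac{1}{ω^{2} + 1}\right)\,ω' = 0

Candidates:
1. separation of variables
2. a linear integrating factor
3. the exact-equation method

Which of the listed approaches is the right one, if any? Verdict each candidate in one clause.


Best approach: separation of variables — one side of the product carries the independent variable, the other the unknown — the textbook separation shape.
- separation of variables: a fit — the right tool for this form.
- a linear integrating factor — the unknown enters nonlinearly (through a power, a denominator, or a transcendental function), which the linear integrating-factor recipe cannot absorb as-is — any repair would come from a preliminary substitution, not the factor.
- the exact-equation method — any potential here is of the trivial single-variable kind; the exact method earns its name only with genuine cross terms.


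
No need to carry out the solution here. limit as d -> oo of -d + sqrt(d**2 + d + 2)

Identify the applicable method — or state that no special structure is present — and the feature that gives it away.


Verdict: conjugate multiplication — the ∞ − ∞ radical form is the exact trigger for the conjugate maneuver.


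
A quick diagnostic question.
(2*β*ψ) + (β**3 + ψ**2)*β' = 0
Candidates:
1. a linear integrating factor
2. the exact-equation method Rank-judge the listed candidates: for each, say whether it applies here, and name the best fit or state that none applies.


Technique: the exact-equation method — the compatibility test passes: the β-derivative of 2*β*ψ matches the ψ-derivative of β**3 + ψ**2, so integrate a potential.
- a linear integrating factor — the unknown enters nonlinearly (through a power, a denominator, or a transcendental function), which the linear integrating-factor recipe cannot absorb as-is — any repair would come from a preliminary substitution, not the factor.
- the exact-equation method: yes, a natural case for it.


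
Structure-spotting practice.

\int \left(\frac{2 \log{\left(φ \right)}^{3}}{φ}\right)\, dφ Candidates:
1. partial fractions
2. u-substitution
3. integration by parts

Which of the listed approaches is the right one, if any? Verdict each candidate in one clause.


Diagnosis: u-substitution — everything non-trivial happens through the inner expression \log{\left(φ \right)}, and its derivative accounts for the remaining factor up to a constant, so set u = \log{\left(φ \right)}.
- partial fractions: there is no rational-function structure to decompose.
- u-substitution — applies; the problem has the shape this method handles.
- integration by parts: the integrand does not split as a nonconstant polynomial times an exp, sine, cosine of a linear argument, or logarithm — no polynomial-kernel parts product to differentiate one side of.


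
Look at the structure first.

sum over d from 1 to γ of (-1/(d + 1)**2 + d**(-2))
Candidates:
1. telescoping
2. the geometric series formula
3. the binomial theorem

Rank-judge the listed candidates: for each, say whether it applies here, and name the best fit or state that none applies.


Technique: telescoping — this sum is a zipper: each term contributes d**(-2) and removes the next index's value, which the following term puts back, closing term by term.
- telescoping: applies; the problem has the shape this method handles.
- the geometric series formula: the term-to-term ratio changes with the index, so the geometric formula cannot close it.
- the binomial theorem: no binomial coefficients pair with matched powers.


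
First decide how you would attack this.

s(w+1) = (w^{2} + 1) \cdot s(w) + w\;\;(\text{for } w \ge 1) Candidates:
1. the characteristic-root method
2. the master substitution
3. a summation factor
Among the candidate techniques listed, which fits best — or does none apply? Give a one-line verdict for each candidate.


Method: a summation factor — one step of memory with a weight w^{2} + 1 that changes as the index grows — the summation-factor construction is built for this.
- the characteristic-root method: an index-dependent weight blocks the pure exponential ansatz.
- the master substitution: the recursive argument is a shift of the index, not a fixed fraction of it.
- a summation factor — a fit — the right tool for this form.


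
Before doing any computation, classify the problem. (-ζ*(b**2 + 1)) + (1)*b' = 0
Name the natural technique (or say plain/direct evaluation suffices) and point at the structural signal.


Best approach: separation of variables — solved for the derivative, the right side factors as ζ times b**2 + 1 — all ζ-dependence separates from all b-dependence.


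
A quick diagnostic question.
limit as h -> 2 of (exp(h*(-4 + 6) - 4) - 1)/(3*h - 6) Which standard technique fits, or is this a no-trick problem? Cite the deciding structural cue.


Verdict: l'Hôpital's rule (0/0) — substituting 2 gives 0 over 0; differentiate top and bottom once and re-evaluate. Known elementary limits would finish this too — the rule just bypasses the case analysis.


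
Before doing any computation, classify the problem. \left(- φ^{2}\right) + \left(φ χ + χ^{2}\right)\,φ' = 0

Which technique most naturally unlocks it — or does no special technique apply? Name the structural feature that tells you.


Best approach: the homogeneous substitution — the slope's numerator and denominator share total degree; set v = φ/χ and the equation drops to separable form. Suitably rearranged — at times with the variables' roles exchanged — this doubles as a Bernoulli equation; the homogeneous reading needs no such setup.


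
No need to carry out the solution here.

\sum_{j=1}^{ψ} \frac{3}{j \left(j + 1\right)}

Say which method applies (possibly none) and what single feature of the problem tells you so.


Verdict: telescoping — integer-spaced poles in \frac{3}{j \left(j + 1\right)} are the telescoping signature in disguise.


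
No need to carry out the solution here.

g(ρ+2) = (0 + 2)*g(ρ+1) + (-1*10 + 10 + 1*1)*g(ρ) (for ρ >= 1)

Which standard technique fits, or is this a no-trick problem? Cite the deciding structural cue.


Technique: the characteristic-root method — fixed numeric weights on consecutive terms and no forcing term added: the root method in its home territory.


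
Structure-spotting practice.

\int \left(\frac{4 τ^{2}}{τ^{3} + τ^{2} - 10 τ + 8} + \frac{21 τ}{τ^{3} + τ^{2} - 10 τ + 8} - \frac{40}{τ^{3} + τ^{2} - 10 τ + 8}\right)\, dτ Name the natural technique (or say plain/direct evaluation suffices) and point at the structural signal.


Technique: partial fractions — break τ^{3} + τ^{2} - 10 τ + 8 into its roots and the integral splits into logarithm-sized bites.


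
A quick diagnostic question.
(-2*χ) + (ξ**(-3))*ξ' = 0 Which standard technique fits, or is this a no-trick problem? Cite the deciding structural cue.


Best approach: separation of variables — separating collects all ξ-dependence with the derivative and leaves all χ-dependence opposite: variables separate. An exactness check succeeds on this form as well — separation and the potential function arrive at the same answer, separation more directly.


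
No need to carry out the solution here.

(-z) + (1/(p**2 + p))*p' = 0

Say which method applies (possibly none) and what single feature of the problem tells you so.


Method: separation of variables — the derivative equals a pure function of z (namely z) times a pure function of p (namely p**2 + p); divide and integrate each side. Rearranged, this also fits the Bernoulli template directly; separation reads the product structure as given.


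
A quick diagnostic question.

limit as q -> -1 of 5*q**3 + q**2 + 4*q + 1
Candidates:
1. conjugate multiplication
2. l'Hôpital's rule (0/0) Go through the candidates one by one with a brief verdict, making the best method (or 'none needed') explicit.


Technique: no special technique — nothing blocks direct substitution at -1: plug in and finish.
- conjugate multiplication — there are no radicals in tension whose conjugate would simplify matters.
- l'Hôpital's rule (0/0) — substituting the point gives a finite value outright — there is no indeterminate clash to repair.


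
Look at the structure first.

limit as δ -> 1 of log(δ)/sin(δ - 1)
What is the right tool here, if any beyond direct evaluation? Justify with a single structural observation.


Diagnosis: l'Hôpital's rule (0/0) — substituting 1 gives 0 over 0; differentiate top and bottom once and re-evaluate. Known elementary limits would finish this too — the rule just bypasses the case analysis.


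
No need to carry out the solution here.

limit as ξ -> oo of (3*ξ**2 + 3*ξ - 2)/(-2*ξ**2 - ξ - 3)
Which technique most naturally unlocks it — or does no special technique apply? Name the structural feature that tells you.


Diagnosis: dominant-term comparison — at large ξ only the top-degree terms survive; compare the leading terms and the limit falls out. Viewed as a single quotient this is an ∞/∞ form — an at-infinity application of l'Hôpital's rule would also resolve it; comparing leading growth reads the answer without differentiating.


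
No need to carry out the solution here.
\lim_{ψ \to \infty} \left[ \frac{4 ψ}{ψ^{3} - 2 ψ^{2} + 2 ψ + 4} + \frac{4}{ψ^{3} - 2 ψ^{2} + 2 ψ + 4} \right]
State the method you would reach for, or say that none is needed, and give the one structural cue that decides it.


Best approach: dominant-term comparison — growth-rate triage: the leading powers of ψ decide the limit, everything else is noise. As a single quotient, the ∞/∞ shape would yield to repeated differentiation as well — the growth comparison gets there in one look.


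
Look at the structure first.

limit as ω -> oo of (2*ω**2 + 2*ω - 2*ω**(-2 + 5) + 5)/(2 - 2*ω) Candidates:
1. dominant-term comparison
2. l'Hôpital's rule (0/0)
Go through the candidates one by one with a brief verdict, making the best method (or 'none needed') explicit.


Technique: dominant-term comparison — divide through by the highest power of ω; every lower-order term dies and the dominant terms decide the limit.
- dominant-term comparison: yes — fits the structure here.
- l'Hôpital's rule (0/0): as a single quotient the expression runs to ∞/∞ at the limit point — an at-infinity form of the rule would apply, though the leading-growth comparison is the direct reading.


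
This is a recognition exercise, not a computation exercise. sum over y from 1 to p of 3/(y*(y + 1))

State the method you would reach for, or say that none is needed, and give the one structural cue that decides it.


Method: telescoping — the denominator's roots in 3/(y*(y + 1)) sit an integer apart: decomposition produces a self-cancelling chain.


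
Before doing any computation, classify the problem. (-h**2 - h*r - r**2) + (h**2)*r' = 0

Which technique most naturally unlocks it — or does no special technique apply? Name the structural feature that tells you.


Best approach: the homogeneous substitution — the slope's numerator and denominator share total degree; set v = r/h and the equation drops to separable form.


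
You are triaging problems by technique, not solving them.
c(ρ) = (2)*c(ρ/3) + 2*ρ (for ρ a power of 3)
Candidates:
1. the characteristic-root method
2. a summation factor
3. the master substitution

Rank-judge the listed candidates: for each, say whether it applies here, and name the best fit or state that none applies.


Verdict: the master substitution — the argument ρ/3 divides the index by 3; the standard ρ = 3^m substitution converts it to a constant-shift recurrence.
- the characteristic-root method: a divided-index call is not the fixed-shift linear shape that characteristic roots solve.
- a summation factor: a divided-index call is outside the fixed-shift first-order family a summation factor normalizes.
- the master substitution — a fit — the right tool for this form.


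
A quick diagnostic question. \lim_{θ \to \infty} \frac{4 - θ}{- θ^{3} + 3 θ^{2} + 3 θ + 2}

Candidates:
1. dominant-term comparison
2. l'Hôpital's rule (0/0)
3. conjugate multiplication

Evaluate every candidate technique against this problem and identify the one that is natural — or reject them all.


Technique: dominant-term comparison — divide by the highest power of θ present: lower-order terms vanish and the dominant ratio remains.
- dominant-term comparison — yes, a natural case for it.
- l'Hôpital's rule (0/0) — no 0/0 form appears: written as one quotient, top and bottom both grow without bound, and the ratio is decided by their leading terms.
- conjugate multiplication — there are no radicals in tension whose conjugate would simplify matters.


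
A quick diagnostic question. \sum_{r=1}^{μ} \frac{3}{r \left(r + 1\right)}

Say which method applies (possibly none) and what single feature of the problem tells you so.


Technique: telescoping — after splitting \frac{3}{r \left(r + 1\right)} into partial fractions, the pieces are shifted copies of one function and cancel telescopically.


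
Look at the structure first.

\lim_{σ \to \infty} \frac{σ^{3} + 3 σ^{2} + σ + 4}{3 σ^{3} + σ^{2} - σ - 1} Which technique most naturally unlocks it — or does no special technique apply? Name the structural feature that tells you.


Technique: dominant-term comparison — as σ grows, only the highest-degree terms matter — compare leading terms and read the limit off. Viewed as a single quotient this is an ∞/∞ form — an at-infinity application of l'Hôpital's rule would also resolve it; comparing leading growth reads the answer without differentiating.


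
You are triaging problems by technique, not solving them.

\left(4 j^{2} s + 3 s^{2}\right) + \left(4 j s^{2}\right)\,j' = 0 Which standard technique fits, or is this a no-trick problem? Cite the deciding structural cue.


Diagnosis: the exact-equation method — check exactness first: here it holds (4 j^{2} s + 3 s^{2}, 4 j s^{2} have matching cross partials), so no integrating factor is needed.


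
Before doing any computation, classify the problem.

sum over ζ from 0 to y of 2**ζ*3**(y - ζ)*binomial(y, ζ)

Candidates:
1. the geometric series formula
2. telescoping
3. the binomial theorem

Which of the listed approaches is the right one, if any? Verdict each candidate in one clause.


Method: the binomial theorem — the summand is term ζ of a binomial expansion in 2 and 3; the whole sum is a single power.
- the geometric series formula — dividing successive terms gives an index-dependent quantity, not a constant.
- telescoping: the terms as presented offer no neighboring cancellation — a telescoping rewrite may exist, but the displayed structure does not hand one over.
- the binomial theorem: applies; the problem has the shape this method handles.


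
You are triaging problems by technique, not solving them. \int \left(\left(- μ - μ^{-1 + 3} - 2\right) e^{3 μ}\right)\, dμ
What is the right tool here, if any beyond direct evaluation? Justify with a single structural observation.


Technique: integration by parts — a polynomial (- μ - μ^{-1 + 3} - 2) against the kernel e^{3 μ} is the signature bounded-ladder case for integration by parts.


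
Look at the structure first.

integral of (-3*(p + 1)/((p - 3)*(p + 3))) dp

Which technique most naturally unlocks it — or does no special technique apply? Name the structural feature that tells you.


Method: partial fractions — a proper rational integrand whose denominator splits into simpler factors — decompose into partial fractions first.


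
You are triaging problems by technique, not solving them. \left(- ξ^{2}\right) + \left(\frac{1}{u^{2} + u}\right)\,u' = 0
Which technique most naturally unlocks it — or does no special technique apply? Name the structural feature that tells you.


Diagnosis: separation of variables — one side of the product carries the independent variable, the other the unknown — the textbook separation shape. A Bernoulli rewrite would carry it as the equation stands — separating the variables needs no rearrangement either.


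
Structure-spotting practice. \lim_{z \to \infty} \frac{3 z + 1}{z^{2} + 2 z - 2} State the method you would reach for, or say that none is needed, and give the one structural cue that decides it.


Verdict: dominant-term comparison — as z grows, only the highest-degree terms matter — compare leading terms and read the limit off. Differentiating the expression as a single quotient would eventually settle it as well; matching dominant growth settles it immediately.


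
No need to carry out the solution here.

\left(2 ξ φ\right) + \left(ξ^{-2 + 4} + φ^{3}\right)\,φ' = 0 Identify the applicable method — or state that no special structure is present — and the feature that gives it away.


Method: the exact-equation method — equality of cross partials is the green light — assemble the potential function term by term.


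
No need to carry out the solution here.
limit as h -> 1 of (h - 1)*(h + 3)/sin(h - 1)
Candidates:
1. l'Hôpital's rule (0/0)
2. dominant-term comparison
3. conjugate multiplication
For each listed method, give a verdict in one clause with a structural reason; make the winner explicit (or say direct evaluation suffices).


Best approach: l'Hôpital's rule (0/0) — both numerator and denominator vanish at 1: the genuine 0/0 indeterminate that l'Hôpital exists for. Expanding numerator and denominator to first order gives the same value — the rule automates exactly that.
- l'Hôpital's rule (0/0): yes, a natural case for it.
- dominant-term comparison — this is not a rational comparison of growth rates at infinity.
- conjugate multiplication — there are no radicals in tension whose conjugate would simplify matters.


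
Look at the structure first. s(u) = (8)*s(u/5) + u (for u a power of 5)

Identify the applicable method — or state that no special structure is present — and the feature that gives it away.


Method: the master substitution — treat m = log base 5 of u as the new clock: one recursion step advances m by one while u scales by 5.


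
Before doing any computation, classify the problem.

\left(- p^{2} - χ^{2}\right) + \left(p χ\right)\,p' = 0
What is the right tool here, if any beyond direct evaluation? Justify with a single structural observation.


Best approach: the homogeneous substitution — the slope's numerator and denominator share total degree; set v = p/χ and the equation drops to separable form. A Bernoulli rewrite works here as the equation stands — the homogeneous substitution is the more immediate reading.


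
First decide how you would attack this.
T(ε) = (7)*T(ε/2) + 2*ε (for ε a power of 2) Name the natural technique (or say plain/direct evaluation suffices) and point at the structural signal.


Method: the master substitution — index division is the fingerprint: ε/2 in the recursive call means substitute ε = 2^m.


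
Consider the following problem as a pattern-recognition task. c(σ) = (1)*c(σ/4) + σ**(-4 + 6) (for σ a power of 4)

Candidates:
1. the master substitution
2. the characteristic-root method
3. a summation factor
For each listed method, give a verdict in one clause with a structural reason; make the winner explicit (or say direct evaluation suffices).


Method: the master substitution — treat m = log base 4 of σ as the new clock: one recursion step advances m by one while σ scales by 4.
- the master substitution — yes — fits the structure here.
- the characteristic-root method — the recursion divides its index rather than shifting it — outside the constant-shift family the root method covers.
- a summation factor — the recursion divides its index rather than shifting it — there is no previous-term chain for a summation factor to telescope.


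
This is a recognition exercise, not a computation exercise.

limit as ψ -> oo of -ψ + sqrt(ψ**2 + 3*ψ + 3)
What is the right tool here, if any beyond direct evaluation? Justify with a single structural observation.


Verdict: conjugate multiplication — infinity minus infinity with a radical in play — multiply by the conjugate so the divergences of sqrt(ψ**2 + 3*ψ + 3) and ψ annihilate.


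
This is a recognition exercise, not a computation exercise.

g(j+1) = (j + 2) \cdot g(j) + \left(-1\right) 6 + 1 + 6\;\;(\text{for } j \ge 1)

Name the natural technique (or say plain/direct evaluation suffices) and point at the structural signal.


Verdict: a summation factor — the coefficient j + 2 drifts with the index, so no fixed root exists; normalizing by the cumulative product telescopes it.


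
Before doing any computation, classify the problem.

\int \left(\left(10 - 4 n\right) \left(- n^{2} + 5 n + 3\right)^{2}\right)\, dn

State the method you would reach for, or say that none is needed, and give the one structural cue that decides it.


Verdict: u-substitution — set u = - n^{2} + 5 n + 3: a constant multiple of its derivative, namely 10 - 4 n, is present as a factor once the integrand is collected, so the du is sitting there waiting. Multiplying out and using the power rule would succeed as well, just with far more bookkeeping.


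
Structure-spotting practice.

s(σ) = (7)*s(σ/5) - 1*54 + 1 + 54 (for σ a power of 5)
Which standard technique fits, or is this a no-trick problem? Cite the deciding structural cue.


Diagnosis: the master substitution — the call at σ/5 makes this multiplicative recursion; the master-style substitution converts it to additive.


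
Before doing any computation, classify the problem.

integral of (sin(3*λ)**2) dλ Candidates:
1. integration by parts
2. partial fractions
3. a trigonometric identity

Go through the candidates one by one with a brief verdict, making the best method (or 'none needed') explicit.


Best approach: a trigonometric identity — sin(3*λ)**2 is an even power — the power-reduction identity rewrites it into first-degree cosines.
- integration by parts — not the natural route: no polynomial-kernel product appears — a recursive parts reduction of the trigonometric product exists, but the identity rewrite is direct.
- partial fractions — there is no rational-function structure to decompose.
- a trigonometric identity: applies; the problem has the shape this method handles.


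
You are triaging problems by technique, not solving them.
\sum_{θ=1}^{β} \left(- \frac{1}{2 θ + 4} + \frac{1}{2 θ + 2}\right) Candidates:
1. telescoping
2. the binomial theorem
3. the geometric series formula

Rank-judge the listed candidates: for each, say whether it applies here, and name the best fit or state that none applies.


Method: telescoping — this sum is a zipper: each term contributes \frac{1}{2 θ + 2} and removes the next index's value, which the following term puts back, closing term by term.
- telescoping — applies; the problem has the shape this method handles.
- the binomial theorem: there is no pair of bases whose matched powers would reassemble into a single binomial power.
- the geometric series formula: no single multiplier carries one term to the next throughout the sum.


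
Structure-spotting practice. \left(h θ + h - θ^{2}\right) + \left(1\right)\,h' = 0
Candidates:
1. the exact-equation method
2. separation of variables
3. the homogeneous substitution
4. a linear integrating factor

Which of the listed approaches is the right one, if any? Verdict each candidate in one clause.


Technique: a linear integrating factor — the unknown enters only to the first power against a nonzero forcing term — the integrating-factor template applies directly.
- the exact-equation method — the mixed-partials test fails on this split — it is not an exact differential as presented.
- separation of variables — the two dependences do not factor apart.
- the homogeneous substitution — the slope does not depend on the ratio of the variables alone.
- a linear integrating factor — yes, a natural case for it.


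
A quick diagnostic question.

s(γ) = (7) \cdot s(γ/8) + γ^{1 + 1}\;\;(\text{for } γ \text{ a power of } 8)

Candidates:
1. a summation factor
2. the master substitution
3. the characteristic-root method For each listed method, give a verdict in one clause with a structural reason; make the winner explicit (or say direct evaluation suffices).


Method: the master substitution — the argument contracts 8-fold per step: reindex γ exponentially and solve the linear recurrence in the new index.
- a summation factor: a divided-index call is outside the fixed-shift first-order family a summation factor normalizes.
- the master substitution — yes — fits the structure here.
- the characteristic-root method: the recursion divides its index rather than shifting it — outside the constant-shift family the root method covers.


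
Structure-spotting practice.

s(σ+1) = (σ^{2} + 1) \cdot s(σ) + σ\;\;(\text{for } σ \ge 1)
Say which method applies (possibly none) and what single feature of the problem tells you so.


Verdict: a summation factor — one-term recursion with variable weight σ^{2} + 1 is solved by product normalization, not by root-finding.


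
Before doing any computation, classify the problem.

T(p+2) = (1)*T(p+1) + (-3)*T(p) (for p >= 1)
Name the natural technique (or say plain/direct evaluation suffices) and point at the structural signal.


Verdict: the characteristic-root method — shift-invariance with fixed coefficients calls for exponential trials; the characteristic polynomial finds every r^p.


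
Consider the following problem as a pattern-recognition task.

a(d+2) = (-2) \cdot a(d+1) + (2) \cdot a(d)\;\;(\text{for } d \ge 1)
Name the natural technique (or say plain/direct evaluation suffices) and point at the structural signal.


Method: the characteristic-root method — this is the constant-coefficient homogeneous case — the whole solution in d reduces to a polynomial's roots.


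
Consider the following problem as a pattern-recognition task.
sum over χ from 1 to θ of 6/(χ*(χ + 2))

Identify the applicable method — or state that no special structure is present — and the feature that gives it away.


Best approach: telescoping — after splitting 6/(χ*(χ + 2)) into partial fractions, the pieces are shifted copies of one function and cancel telescopically.


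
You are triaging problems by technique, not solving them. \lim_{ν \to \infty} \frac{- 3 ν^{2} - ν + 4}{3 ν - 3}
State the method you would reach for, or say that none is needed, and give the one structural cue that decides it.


Technique: dominant-term comparison — as ν grows, only the highest-degree terms matter — compare leading terms and read the limit off. As a single quotient, the ∞/∞ shape would yield to repeated differentiation as well — the growth comparison gets there in one look.


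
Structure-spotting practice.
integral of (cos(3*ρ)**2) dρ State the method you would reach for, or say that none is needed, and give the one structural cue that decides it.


Best approach: a trigonometric identity — an even power like cos(3*ρ)**2 flattens under the half-angle identity into first-degree cosines you can integrate directly.


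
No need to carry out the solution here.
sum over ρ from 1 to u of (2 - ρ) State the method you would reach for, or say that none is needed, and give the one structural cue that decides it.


Technique: no special technique — with only polynomial terms in ρ present, the classical sum-of-powers identities are all you need.


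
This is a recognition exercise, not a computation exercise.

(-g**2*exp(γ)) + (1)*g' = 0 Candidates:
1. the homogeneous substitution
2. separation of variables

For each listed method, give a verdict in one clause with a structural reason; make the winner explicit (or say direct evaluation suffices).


Verdict: separation of variables — a product of single-variable factors, exp(γ) and g**2 — the textbook separable form.
- the homogeneous substitution: the ratio of the variables does not determine the slope.
- separation of variables: yes — fits the structure here.


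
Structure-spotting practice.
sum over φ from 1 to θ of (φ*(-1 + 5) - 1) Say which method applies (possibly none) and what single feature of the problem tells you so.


Diagnosis: no special technique — every summand is a constant multiple of a power of φ — apply the standard power-sum identities one degree at a time.


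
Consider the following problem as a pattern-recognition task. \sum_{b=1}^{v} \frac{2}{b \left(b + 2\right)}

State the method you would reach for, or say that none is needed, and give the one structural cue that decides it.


Diagnosis: telescoping — one partial-fraction pass turns \frac{2}{b \left(b + 2\right)} into a shifted difference, and shifted differences telescope.


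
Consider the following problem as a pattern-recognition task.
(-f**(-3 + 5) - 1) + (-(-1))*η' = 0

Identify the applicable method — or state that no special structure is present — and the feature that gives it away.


Diagnosis: no special technique — solved for the derivative, no η appears — this is antidifferentiation in f wearing ODE clothing.


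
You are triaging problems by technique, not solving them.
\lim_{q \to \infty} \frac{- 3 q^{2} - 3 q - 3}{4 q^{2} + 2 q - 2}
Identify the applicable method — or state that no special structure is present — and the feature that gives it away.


Technique: dominant-term comparison — divide through by the highest power of q; every lower-order term dies and the dominant terms decide the limit. l'Hôpital's at-infinity variant applies to the expression viewed as a single quotient; the leading-term comparison is the direct route.


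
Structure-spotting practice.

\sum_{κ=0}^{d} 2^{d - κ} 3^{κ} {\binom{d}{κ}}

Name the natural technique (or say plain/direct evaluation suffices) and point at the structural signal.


Verdict: the binomial theorem — the summand is term κ of a binomial expansion in 3 and 2; the whole sum is a single power.


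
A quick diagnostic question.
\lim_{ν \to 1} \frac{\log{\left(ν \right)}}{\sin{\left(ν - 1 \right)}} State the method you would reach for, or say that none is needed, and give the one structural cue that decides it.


Best approach: l'Hôpital's rule (0/0) — the 0/0 form at 1 is the signature situation for l'Hôpital's rule. One could equally expand both pieces locally and compare leading terms; the rule does that in one stroke.


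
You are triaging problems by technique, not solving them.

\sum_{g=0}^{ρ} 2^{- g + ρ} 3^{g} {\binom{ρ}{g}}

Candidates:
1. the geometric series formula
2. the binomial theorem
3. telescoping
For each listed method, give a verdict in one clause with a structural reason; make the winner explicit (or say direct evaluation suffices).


Best approach: the binomial theorem — terms weighting {\binom{ρ}{g}} against matched powers of 3 and 2 reassemble into (3 + 2)^ρ by the binomial theorem.
- the geometric series formula — the term-to-term ratio drifts with the index — the one thing the geometric formula cannot absorb.
- the binomial theorem: yes, a natural case for it.
- telescoping — neither a shifted-difference shape nor integer-spaced poles are present.


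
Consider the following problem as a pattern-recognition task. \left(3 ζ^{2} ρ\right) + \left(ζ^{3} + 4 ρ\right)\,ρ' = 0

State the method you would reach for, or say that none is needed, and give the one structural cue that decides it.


Verdict: the exact-equation method — take the mixed partials of 3 ζ^{2} ρ and ζ^{3} + 4 ρ: they are equal, which certifies an exact differential.
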